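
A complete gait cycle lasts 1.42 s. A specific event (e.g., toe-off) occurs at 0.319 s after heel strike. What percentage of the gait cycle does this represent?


pct = (event_time / cycle_time) * 100
pct = (0.319 / 1.42) * 100
ratio = 0.2246
pct = 22.4648


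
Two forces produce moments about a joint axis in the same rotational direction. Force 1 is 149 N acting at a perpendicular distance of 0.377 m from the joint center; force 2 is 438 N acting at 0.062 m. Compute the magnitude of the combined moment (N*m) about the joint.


M = F1 * d1 + F2 * d2
M = 149 * 0.377 + 438 * 0.062
M = 56.1730 + 27.1560
M = 83.3290


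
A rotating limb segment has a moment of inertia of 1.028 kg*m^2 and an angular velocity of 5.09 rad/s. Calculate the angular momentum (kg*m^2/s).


L = I * omega
L = 1.028 * 5.09
L = 5.2325


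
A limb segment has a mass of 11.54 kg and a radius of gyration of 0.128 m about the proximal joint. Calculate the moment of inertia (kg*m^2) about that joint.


I = m * k^2
I = 11.54 * 0.128^2
k^2 = 0.0164
I = 0.1891


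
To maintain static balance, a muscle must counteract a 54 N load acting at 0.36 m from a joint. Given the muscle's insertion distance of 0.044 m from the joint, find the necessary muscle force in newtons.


F_muscle = W * d_load / d_muscle
F_muscle = 54 * 0.36 / 0.044
Numerator = 19.4400
F_muscle = 441.8182


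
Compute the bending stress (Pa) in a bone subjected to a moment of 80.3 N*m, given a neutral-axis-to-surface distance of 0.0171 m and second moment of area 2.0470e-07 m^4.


sigma = M * c / I
sigma = 80.3 * 0.0171 / 2.0470e-07
M * c = 1.3731
sigma = 6.7080e+06


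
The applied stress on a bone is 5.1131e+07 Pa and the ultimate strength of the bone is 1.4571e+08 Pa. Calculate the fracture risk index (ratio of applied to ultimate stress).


FRI = applied / ultimate
FRI = 5.1131e+07 / 1.4571e+08
FRI = 0.3509


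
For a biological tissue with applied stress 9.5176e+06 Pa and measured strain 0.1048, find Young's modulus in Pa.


E = stress / strain
E = 9.5176e+06 / 0.1048
E = 9.0817e+07


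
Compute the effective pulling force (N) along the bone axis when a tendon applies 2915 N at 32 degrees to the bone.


F_eff = F_tendon * cos(theta)
theta = 32 deg = 0.5585 rad
cos(theta) = 0.8480
F_eff = 2915 * 0.8480
F_eff = 2472.0602


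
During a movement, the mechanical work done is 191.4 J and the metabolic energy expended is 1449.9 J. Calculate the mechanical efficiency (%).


eta = (W_mech / E_meta) * 100
eta = (191.4 / 1449.9) * 100
ratio = 0.1320
eta = 13.2009


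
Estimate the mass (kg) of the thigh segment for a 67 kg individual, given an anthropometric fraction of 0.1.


m_segment = body_mass * fraction
m_segment = 67 * 0.1
m_segment = 6.7000


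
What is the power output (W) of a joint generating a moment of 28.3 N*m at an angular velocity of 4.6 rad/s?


P = M * omega
P = 28.3 * 4.6
P = 130.1800


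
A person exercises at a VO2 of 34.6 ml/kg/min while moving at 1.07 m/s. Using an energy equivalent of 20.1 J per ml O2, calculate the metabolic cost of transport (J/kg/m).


Power per kg = VO2 * 20.1 / 60
Power per kg = 34.6 * 20.1 / 60 = 11.5910 W/kg
Cost = power_per_kg / speed
Cost = 11.5910 / 1.07
Cost = 10.8327


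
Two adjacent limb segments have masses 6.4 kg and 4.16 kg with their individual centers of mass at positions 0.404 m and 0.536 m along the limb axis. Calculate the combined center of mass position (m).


COM = (m1*x1 + m2*x2) / (m1 + m2)
COM = (6.4*0.404 + 4.16*0.536) / (6.4 + 4.16)
Numerator = 4.8154
Denominator = 10.5600
COM = 0.4560


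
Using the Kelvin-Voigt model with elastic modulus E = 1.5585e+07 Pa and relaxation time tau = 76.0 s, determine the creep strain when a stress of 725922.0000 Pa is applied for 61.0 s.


epsilon(t) = (sigma/E) * (1 - exp(-t/tau))
sigma/E = 725922.0000 / 1.5585e+07 = 0.0466
exp(-t/tau) = exp(-61.0 / 76.0) = 0.4481
epsilon = 0.0466 * (1 - 0.4481)
epsilon = 0.0257


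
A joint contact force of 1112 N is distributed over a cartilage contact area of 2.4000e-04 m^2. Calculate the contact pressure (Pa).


P = F / A
P = 1112 / 2.4000e-04
P = 4.6333e+06


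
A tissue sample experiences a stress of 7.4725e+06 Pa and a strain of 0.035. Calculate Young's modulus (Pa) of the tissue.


E = stress / strain
E = 7.4725e+06 / 0.035
E = 2.1350e+08


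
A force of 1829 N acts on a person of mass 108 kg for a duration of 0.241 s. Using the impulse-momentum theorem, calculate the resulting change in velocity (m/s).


J = F * dt = 1829 * 0.241 = 440.7890 N*s
delta_v = J / m
delta_v = 440.7890 / 108
delta_v = 4.0814


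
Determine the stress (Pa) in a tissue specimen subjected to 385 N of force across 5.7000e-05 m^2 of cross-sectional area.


stress = F / A
stress = 385 / 5.7000e-05
stress = 6.7544e+06


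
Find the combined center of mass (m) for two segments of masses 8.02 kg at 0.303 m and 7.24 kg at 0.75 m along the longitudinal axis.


COM = (m1*x1 + m2*x2) / (m1 + m2)
COM = (8.02*0.303 + 7.24*0.75) / (8.02 + 7.24)
Numerator = 7.8601
Denominator = 15.2600
COM = 0.5151


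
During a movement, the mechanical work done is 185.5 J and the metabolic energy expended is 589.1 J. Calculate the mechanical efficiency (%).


eta = (W_mech / E_meta) * 100
eta = (185.5 / 589.1) * 100
ratio = 0.3149
eta = 31.4887


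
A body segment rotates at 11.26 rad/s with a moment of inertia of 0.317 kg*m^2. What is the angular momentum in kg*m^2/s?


L = I * omega
L = 0.317 * 11.26
L = 3.5694


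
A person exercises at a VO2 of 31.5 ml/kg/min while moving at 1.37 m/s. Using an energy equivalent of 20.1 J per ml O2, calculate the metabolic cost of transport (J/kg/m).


Power per kg = VO2 * 20.1 / 60
Power per kg = 31.5 * 20.1 / 60 = 10.5525 W/kg
Cost = power_per_kg / speed
Cost = 10.5525 / 1.37
Cost = 7.7026


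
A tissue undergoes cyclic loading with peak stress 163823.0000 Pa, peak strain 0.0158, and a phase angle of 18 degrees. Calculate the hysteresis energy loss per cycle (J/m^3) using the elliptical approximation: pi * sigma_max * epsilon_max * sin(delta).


E_loss = pi * sigma_max * epsilon_max * sin(delta)
delta = 18 deg = 0.3142 rad
sin(delta) = 0.3090
E_loss = pi * 163823.0000 * 0.0158 * 0.3090
E_loss = 2512.8363


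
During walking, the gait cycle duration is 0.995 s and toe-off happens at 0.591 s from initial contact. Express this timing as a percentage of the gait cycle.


pct = (event_time / cycle_time) * 100
pct = (0.591 / 0.995) * 100
ratio = 0.5940
pct = 59.3970


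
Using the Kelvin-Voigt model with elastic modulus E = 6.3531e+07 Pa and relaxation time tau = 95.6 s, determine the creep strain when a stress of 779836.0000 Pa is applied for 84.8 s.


epsilon(t) = (sigma/E) * (1 - exp(-t/tau))
sigma/E = 779836.0000 / 6.3531e+07 = 0.0123
exp(-t/tau) = exp(-84.8 / 95.6) = 0.4119
epsilon = 0.0123 * (1 - 0.4119)
epsilon = 0.0072


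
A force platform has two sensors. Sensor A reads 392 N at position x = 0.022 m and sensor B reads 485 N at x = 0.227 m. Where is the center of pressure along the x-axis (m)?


COP_x = (F1*x1 + F2*x2) / (F1 + F2)
COP_x = (392*0.022 + 485*0.227) / (392 + 485)
Numerator = 118.7190
Denominator = 877
COP_x = 0.1354


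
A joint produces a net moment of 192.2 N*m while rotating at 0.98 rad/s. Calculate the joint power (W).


P = M * omega
P = 192.2 * 0.98
P = 188.3560


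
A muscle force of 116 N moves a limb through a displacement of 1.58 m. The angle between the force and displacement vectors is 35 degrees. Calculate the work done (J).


W = F * d * cos(theta)
theta = 35 deg = 0.6109 rad
cos(theta) = 0.8192
W = 116 * 1.58 * 0.8192
W = 150.1342


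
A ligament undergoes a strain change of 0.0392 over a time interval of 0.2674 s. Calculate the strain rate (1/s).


strain_rate = delta_strain / delta_t
strain_rate = 0.0392 / 0.2674
strain_rate = 0.1466


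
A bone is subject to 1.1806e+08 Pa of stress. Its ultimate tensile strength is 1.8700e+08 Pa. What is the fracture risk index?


FRI = applied / ultimate
FRI = 1.1806e+08 / 1.8700e+08
FRI = 0.6313


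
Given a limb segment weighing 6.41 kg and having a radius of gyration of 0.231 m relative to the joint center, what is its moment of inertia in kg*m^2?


I = m * k^2
I = 6.41 * 0.231^2
k^2 = 0.0534
I = 0.3420


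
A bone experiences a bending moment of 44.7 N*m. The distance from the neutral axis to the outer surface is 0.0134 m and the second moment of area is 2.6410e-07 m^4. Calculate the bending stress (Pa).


sigma = M * c / I
sigma = 44.7 * 0.0134 / 2.6410e-07
M * c = 0.5990
sigma = 2.2680e+06


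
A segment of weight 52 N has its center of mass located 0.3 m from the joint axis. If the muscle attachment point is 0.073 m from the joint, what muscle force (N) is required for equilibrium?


F_muscle = W * d_load / d_muscle
F_muscle = 52 * 0.3 / 0.073
Numerator = 15.6000
F_muscle = 213.6986


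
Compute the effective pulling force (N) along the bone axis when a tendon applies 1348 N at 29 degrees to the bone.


F_eff = F_tendon * cos(theta)
theta = 29 deg = 0.5061 rad
cos(theta) = 0.8746
F_eff = 1348 * 0.8746
F_eff = 1178.9874


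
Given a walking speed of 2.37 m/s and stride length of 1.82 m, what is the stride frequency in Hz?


f = v / stride_length
f = 2.37 / 1.82
f = 1.3022


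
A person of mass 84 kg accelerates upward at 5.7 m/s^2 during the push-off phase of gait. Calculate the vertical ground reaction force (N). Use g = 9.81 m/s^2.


GRF = m * (g + a)
GRF = 84 * (9.81 + 5.7)
GRF = 84 * 15.5100
GRF = 1302.8400


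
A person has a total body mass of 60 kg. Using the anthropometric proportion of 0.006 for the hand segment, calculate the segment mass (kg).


m_segment = body_mass * fraction
m_segment = 60 * 0.006
m_segment = 0.3600


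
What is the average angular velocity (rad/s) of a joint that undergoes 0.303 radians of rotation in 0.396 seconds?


omega = delta_theta / delta_t
omega = 0.303 / 0.396
omega = 0.7652


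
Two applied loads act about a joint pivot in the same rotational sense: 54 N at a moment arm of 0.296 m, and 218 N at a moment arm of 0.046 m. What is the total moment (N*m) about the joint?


M = F1 * d1 + F2 * d2
M = 54 * 0.296 + 218 * 0.046
M = 15.9840 + 10.0280
M = 26.0120


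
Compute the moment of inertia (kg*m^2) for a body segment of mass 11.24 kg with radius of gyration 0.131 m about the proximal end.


I = m * k^2
I = 11.24 * 0.131^2
k^2 = 0.0172
I = 0.1929


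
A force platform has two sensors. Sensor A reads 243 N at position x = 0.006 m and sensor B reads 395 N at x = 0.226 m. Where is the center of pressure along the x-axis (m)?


COP_x = (F1*x1 + F2*x2) / (F1 + F2)
COP_x = (243*0.006 + 395*0.226) / (243 + 395)
Numerator = 90.7280
Denominator = 638
COP_x = 0.1422


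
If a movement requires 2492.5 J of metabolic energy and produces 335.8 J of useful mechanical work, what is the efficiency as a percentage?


eta = (W_mech / E_meta) * 100
eta = (335.8 / 2492.5) * 100
ratio = 0.1347
eta = 13.4724


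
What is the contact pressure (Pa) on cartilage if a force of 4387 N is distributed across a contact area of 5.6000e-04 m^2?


P = F / A
P = 4387 / 5.6000e-04
P = 7.8339e+06


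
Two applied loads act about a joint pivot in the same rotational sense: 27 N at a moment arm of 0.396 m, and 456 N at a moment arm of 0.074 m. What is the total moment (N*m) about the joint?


M = F1 * d1 + F2 * d2
M = 27 * 0.396 + 456 * 0.074
M = 10.6920 + 33.7440
M = 44.4360


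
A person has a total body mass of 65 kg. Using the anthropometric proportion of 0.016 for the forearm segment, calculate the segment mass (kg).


m_segment = body_mass * fraction
m_segment = 65 * 0.016
m_segment = 1.0400


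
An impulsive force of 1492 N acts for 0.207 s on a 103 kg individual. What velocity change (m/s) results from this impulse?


J = F * dt = 1492 * 0.207 = 308.8440 N*s
delta_v = J / m
delta_v = 308.8440 / 103
delta_v = 2.9985


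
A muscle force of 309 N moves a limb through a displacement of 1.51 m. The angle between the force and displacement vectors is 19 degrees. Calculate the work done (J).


W = F * d * cos(theta)
theta = 19 deg = 0.3316 rad
cos(theta) = 0.9455
W = 309 * 1.51 * 0.9455
W = 441.1695


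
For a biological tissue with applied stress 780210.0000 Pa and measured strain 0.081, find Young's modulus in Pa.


E = stress / strain
E = 780210.0000 / 0.081
E = 9.6322e+06


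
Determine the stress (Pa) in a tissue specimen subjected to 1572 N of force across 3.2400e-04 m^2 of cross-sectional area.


stress = F / A
stress = 1572 / 3.2400e-04
stress = 4.8519e+06


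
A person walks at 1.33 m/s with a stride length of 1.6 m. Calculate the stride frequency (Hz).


f = v / stride_length
f = 1.33 / 1.6
f = 0.8313


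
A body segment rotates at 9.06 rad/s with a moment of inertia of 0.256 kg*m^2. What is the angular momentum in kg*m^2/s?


L = I * omega
L = 0.256 * 9.06
L = 2.3194


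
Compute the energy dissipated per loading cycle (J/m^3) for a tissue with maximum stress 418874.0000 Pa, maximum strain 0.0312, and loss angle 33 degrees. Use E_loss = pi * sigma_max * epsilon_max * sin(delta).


E_loss = pi * sigma_max * epsilon_max * sin(delta)
delta = 33 deg = 0.5760 rad
sin(delta) = 0.5446
E_loss = pi * 418874.0000 * 0.0312 * 0.5446
E_loss = 22361.2787


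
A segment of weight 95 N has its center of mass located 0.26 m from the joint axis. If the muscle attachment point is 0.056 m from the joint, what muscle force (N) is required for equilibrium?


F_muscle = W * d_load / d_muscle
F_muscle = 95 * 0.26 / 0.056
Numerator = 24.7000
F_muscle = 441.0714


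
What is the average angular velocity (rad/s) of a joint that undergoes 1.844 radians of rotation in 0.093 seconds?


omega = delta_theta / delta_t
omega = 1.844 / 0.093
omega = 19.8280


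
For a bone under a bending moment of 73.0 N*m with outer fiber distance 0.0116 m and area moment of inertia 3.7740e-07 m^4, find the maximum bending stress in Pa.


sigma = M * c / I
sigma = 73.0 * 0.0116 / 3.7740e-07
M * c = 0.8468
sigma = 2.2438e+06


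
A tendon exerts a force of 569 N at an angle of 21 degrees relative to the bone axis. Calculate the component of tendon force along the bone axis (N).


F_eff = F_tendon * cos(theta)
theta = 21 deg = 0.3665 rad
cos(theta) = 0.9336
F_eff = 569 * 0.9336
F_eff = 531.2073


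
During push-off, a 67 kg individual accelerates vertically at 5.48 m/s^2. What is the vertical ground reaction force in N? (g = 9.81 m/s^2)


GRF = m * (g + a)
GRF = 67 * (9.81 + 5.48)
GRF = 67 * 15.2900
GRF = 1024.4300


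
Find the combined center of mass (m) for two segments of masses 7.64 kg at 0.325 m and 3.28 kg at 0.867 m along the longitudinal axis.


COM = (m1*x1 + m2*x2) / (m1 + m2)
COM = (7.64*0.325 + 3.28*0.867) / (7.64 + 3.28)
Numerator = 5.3268
Denominator = 10.9200
COM = 0.4878


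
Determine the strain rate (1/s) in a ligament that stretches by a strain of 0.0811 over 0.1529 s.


strain_rate = delta_strain / delta_t
strain_rate = 0.0811 / 0.1529
strain_rate = 0.5304


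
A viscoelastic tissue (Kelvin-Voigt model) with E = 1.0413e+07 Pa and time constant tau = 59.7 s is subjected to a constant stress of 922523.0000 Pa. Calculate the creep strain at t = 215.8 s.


epsilon(t) = (sigma/E) * (1 - exp(-t/tau))
sigma/E = 922523.0000 / 1.0413e+07 = 0.0886
exp(-t/tau) = exp(-215.8 / 59.7) = 0.0269
epsilon = 0.0886 * (1 - 0.0269)
epsilon = 0.0862


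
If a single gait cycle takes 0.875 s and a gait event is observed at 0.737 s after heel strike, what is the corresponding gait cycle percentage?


pct = (event_time / cycle_time) * 100
pct = (0.737 / 0.875) * 100
ratio = 0.8423
pct = 84.2286


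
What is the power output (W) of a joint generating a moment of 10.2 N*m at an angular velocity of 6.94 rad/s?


P = M * omega
P = 10.2 * 6.94
P = 70.7880


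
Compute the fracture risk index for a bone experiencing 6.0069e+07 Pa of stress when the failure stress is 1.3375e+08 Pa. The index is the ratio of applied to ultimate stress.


FRI = applied / ultimate
FRI = 6.0069e+07 / 1.3375e+08
FRI = 0.4491


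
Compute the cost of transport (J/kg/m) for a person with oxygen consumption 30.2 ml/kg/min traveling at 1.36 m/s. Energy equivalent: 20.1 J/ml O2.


Power per kg = VO2 * 20.1 / 60
Power per kg = 30.2 * 20.1 / 60 = 10.1170 W/kg
Cost = power_per_kg / speed
Cost = 10.1170 / 1.36
Cost = 7.4390


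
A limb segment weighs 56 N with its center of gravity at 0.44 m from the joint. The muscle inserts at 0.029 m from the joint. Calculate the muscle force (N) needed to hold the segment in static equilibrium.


F_muscle = W * d_load / d_muscle
F_muscle = 56 * 0.44 / 0.029
Numerator = 24.6400
F_muscle = 849.6552


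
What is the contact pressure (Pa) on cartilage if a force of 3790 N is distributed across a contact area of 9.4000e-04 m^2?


P = F / A
P = 3790 / 9.4000e-04
P = 4.0319e+06


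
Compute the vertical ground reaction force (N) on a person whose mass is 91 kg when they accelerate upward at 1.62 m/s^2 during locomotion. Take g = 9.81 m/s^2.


GRF = m * (g + a)
GRF = 91 * (9.81 + 1.62)
GRF = 91 * 11.4300
GRF = 1040.1300


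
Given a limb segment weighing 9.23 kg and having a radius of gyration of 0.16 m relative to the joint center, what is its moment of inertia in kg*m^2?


I = m * k^2
I = 9.23 * 0.16^2
k^2 = 0.0256
I = 0.2363


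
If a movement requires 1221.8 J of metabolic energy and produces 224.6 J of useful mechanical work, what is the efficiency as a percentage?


eta = (W_mech / E_meta) * 100
eta = (224.6 / 1221.8) * 100
ratio = 0.1838
eta = 18.3827


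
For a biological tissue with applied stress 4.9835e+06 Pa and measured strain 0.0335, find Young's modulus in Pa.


E = stress / strain
E = 4.9835e+06 / 0.0335
E = 1.4876e+08


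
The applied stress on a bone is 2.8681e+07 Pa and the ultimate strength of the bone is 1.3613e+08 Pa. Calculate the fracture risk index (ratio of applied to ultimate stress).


FRI = applied / ultimate
FRI = 2.8681e+07 / 1.3613e+08
FRI = 0.2107


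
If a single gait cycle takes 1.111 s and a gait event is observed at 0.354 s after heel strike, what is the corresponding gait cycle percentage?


pct = (event_time / cycle_time) * 100
pct = (0.354 / 1.111) * 100
ratio = 0.3186
pct = 31.8632


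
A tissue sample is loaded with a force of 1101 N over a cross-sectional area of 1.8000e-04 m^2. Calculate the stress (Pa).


stress = F / A
stress = 1101 / 1.8000e-04
stress = 6.1167e+06


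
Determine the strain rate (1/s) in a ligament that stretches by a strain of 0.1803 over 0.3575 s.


strain_rate = delta_strain / delta_t
strain_rate = 0.1803 / 0.3575
strain_rate = 0.5043


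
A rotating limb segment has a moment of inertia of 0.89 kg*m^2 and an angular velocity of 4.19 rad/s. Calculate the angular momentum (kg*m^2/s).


L = I * omega
L = 0.89 * 4.19
L = 3.7291


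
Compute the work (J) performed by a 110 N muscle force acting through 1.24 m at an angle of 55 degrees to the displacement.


W = F * d * cos(theta)
theta = 55 deg = 0.9599 rad
cos(theta) = 0.5736
W = 110 * 1.24 * 0.5736
W = 78.2358


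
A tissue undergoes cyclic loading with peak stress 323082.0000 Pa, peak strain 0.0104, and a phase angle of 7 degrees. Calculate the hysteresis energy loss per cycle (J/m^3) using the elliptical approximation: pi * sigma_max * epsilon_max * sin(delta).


E_loss = pi * sigma_max * epsilon_max * sin(delta)
delta = 7 deg = 0.1222 rad
sin(delta) = 0.1219
E_loss = pi * 323082.0000 * 0.0104 * 0.1219
E_loss = 1286.4427


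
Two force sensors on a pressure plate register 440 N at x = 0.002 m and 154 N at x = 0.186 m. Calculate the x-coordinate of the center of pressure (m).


COP_x = (F1*x1 + F2*x2) / (F1 + F2)
COP_x = (440*0.002 + 154*0.186) / (440 + 154)
Numerator = 29.5240
Denominator = 594
COP_x = 0.0497


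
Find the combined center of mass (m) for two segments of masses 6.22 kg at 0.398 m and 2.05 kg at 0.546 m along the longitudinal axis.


COM = (m1*x1 + m2*x2) / (m1 + m2)
COM = (6.22*0.398 + 2.05*0.546) / (6.22 + 2.05)
Numerator = 3.5949
Denominator = 8.2700
COM = 0.4347


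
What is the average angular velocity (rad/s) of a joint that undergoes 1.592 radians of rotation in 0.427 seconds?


omega = delta_theta / delta_t
omega = 1.592 / 0.427
omega = 3.7283


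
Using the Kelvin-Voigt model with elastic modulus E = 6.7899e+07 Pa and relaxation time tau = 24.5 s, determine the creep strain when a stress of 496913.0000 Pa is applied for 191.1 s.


epsilon(t) = (sigma/E) * (1 - exp(-t/tau))
sigma/E = 496913.0000 / 6.7899e+07 = 0.0073
exp(-t/tau) = exp(-191.1 / 24.5) = 4.0973e-04
epsilon = 0.0073 * (1 - 4.0973e-04)
epsilon = 0.0073


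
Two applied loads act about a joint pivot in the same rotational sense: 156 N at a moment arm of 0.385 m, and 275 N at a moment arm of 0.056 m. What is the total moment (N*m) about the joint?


M = F1 * d1 + F2 * d2
M = 156 * 0.385 + 275 * 0.056
M = 60.0600 + 15.4000
M = 75.4600


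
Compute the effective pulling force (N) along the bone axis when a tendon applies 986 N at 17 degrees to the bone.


F_eff = F_tendon * cos(theta)
theta = 17 deg = 0.2967 rad
cos(theta) = 0.9563
F_eff = 986 * 0.9563
F_eff = 942.9165


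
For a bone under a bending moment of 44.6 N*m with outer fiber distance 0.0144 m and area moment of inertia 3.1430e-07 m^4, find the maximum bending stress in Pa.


sigma = M * c / I
sigma = 44.6 * 0.0144 / 3.1430e-07
M * c = 0.6422
sigma = 2.0434e+06


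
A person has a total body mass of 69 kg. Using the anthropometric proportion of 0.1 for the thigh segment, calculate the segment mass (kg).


m_segment = body_mass * fraction
m_segment = 69 * 0.1
m_segment = 6.9000


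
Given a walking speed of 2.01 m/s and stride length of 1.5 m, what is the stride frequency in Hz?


f = v / stride_length
f = 2.01 / 1.5
f = 1.3400


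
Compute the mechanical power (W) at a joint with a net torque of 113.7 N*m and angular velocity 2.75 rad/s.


P = M * omega
P = 113.7 * 2.75
P = 312.6750


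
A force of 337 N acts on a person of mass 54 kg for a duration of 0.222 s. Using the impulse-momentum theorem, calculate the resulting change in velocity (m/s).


J = F * dt = 337 * 0.222 = 74.8140 N*s
delta_v = J / m
delta_v = 74.8140 / 54
delta_v = 1.3854


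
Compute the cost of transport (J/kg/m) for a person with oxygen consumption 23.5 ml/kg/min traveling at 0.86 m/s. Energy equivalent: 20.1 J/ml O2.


Power per kg = VO2 * 20.1 / 60
Power per kg = 23.5 * 20.1 / 60 = 7.8725 W/kg
Cost = power_per_kg / speed
Cost = 7.8725 / 0.86
Cost = 9.1541


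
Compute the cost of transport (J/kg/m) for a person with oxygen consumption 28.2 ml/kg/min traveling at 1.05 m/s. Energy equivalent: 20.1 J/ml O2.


Power per kg = VO2 * 20.1 / 60
Power per kg = 28.2 * 20.1 / 60 = 9.4470 W/kg
Cost = power_per_kg / speed
Cost = 9.4470 / 1.05
Cost = 8.9971


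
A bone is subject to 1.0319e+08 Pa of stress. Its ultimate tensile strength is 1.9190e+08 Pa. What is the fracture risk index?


FRI = applied / ultimate
FRI = 1.0319e+08 / 1.9190e+08
FRI = 0.5377


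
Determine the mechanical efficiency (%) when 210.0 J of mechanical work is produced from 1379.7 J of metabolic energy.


eta = (W_mech / E_meta) * 100
eta = (210.0 / 1379.7) * 100
ratio = 0.1522
eta = 15.2207


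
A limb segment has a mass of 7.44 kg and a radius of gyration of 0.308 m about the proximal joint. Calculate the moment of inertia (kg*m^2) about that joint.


I = m * k^2
I = 7.44 * 0.308^2
k^2 = 0.0949
I = 0.7058


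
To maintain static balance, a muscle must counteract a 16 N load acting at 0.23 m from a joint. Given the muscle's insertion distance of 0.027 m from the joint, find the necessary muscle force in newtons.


F_muscle = W * d_load / d_muscle
F_muscle = 16 * 0.23 / 0.027
Numerator = 3.6800
F_muscle = 136.2963


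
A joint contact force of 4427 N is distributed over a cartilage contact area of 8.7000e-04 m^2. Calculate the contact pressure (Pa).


P = F / A
P = 4427 / 8.7000e-04
P = 5.0885e+06


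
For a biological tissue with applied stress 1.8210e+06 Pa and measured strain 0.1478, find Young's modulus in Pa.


E = stress / strain
E = 1.8210e+06 / 0.1478
E = 1.2321e+07


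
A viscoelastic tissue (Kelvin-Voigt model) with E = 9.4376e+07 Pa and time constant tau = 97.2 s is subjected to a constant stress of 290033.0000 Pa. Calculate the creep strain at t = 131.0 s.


epsilon(t) = (sigma/E) * (1 - exp(-t/tau))
sigma/E = 290033.0000 / 9.4376e+07 = 0.0031
exp(-t/tau) = exp(-131.0 / 97.2) = 0.2598
epsilon = 0.0031 * (1 - 0.2598)
epsilon = 0.0023


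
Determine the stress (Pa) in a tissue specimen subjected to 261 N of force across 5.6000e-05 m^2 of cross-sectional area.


stress = F / A
stress = 261 / 5.6000e-05
stress = 4.6607e+06


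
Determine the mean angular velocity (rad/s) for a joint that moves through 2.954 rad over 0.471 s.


omega = delta_theta / delta_t
omega = 2.954 / 0.471
omega = 6.2718


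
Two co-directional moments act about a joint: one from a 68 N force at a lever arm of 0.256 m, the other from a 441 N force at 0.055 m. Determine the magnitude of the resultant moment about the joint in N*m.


M = F1 * d1 + F2 * d2
M = 68 * 0.256 + 441 * 0.055
M = 17.4080 + 24.2550
M = 41.6630


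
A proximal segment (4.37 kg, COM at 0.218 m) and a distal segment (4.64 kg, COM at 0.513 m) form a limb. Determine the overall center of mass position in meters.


COM = (m1*x1 + m2*x2) / (m1 + m2)
COM = (4.37*0.218 + 4.64*0.513) / (4.37 + 4.64)
Numerator = 3.3330
Denominator = 9.0100
COM = 0.3699


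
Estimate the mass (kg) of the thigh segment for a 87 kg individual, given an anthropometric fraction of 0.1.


m_segment = body_mass * fraction
m_segment = 87 * 0.1
m_segment = 8.7000


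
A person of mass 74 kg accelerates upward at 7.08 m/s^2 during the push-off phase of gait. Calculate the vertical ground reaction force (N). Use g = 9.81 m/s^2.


GRF = m * (g + a)
GRF = 74 * (9.81 + 7.08)
GRF = 74 * 16.8900
GRF = 1249.8600


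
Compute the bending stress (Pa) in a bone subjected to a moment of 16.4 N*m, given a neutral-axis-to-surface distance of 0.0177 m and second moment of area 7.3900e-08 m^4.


sigma = M * c / I
sigma = 16.4 * 0.0177 / 7.3900e-08
M * c = 0.2903
sigma = 3.9280e+06


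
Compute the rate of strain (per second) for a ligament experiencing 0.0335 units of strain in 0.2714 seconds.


strain_rate = delta_strain / delta_t
strain_rate = 0.0335 / 0.2714
strain_rate = 0.1234


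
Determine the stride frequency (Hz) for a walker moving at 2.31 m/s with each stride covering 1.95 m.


f = v / stride_length
f = 2.31 / 1.95
f = 1.1846


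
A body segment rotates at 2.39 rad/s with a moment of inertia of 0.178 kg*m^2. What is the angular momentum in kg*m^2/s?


L = I * omega
L = 0.178 * 2.39
L = 0.4254


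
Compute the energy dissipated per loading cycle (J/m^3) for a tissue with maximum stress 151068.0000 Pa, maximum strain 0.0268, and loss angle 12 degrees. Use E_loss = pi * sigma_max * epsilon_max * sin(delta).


E_loss = pi * sigma_max * epsilon_max * sin(delta)
delta = 12 deg = 0.2094 rad
sin(delta) = 0.2079
E_loss = pi * 151068.0000 * 0.0268 * 0.2079
E_loss = 2644.4542


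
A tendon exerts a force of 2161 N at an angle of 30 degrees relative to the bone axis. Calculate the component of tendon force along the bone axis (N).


F_eff = F_tendon * cos(theta)
theta = 30 deg = 0.5236 rad
cos(theta) = 0.8660
F_eff = 2161 * 0.8660
F_eff = 1871.4809


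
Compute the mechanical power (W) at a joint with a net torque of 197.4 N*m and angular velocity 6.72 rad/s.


P = M * omega
P = 197.4 * 6.72
P = 1326.5280


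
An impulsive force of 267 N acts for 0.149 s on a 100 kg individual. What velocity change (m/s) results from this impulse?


J = F * dt = 267 * 0.149 = 39.7830 N*s
delta_v = J / m
delta_v = 39.7830 / 100
delta_v = 0.3978


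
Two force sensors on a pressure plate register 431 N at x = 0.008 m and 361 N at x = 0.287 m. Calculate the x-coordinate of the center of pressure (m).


COP_x = (F1*x1 + F2*x2) / (F1 + F2)
COP_x = (431*0.008 + 361*0.287) / (431 + 361)
Numerator = 107.0550
Denominator = 792
COP_x = 0.1352


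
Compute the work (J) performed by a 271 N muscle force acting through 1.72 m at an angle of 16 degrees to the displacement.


W = F * d * cos(theta)
theta = 16 deg = 0.2793 rad
cos(theta) = 0.9613
W = 271 * 1.72 * 0.9613
W = 448.0633


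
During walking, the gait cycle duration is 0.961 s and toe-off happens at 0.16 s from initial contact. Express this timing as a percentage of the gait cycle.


pct = (event_time / cycle_time) * 100
pct = (0.16 / 0.961) * 100
ratio = 0.1665
pct = 16.6493


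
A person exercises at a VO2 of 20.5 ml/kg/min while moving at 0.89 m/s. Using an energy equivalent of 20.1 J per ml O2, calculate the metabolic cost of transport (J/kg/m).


Power per kg = VO2 * 20.1 / 60
Power per kg = 20.5 * 20.1 / 60 = 6.8675 W/kg
Cost = power_per_kg / speed
Cost = 6.8675 / 0.89
Cost = 7.7163


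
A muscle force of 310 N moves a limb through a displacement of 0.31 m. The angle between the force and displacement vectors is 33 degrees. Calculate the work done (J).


W = F * d * cos(theta)
theta = 33 deg = 0.5760 rad
cos(theta) = 0.8387
W = 310 * 0.31 * 0.8387
W = 80.5962


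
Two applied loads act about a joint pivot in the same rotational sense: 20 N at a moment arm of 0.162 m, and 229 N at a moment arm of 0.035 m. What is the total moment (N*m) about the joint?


M = F1 * d1 + F2 * d2
M = 20 * 0.162 + 229 * 0.035
M = 3.2400 + 8.0150
M = 11.2550


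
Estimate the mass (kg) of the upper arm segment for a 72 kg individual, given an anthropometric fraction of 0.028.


m_segment = body_mass * fraction
m_segment = 72 * 0.028
m_segment = 2.0160


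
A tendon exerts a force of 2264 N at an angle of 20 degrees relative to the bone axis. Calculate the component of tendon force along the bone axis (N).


F_eff = F_tendon * cos(theta)
theta = 20 deg = 0.3491 rad
cos(theta) = 0.9397
F_eff = 2264 * 0.9397
F_eff = 2127.4641


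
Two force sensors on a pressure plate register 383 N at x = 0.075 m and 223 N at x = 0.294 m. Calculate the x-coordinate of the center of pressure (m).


COP_x = (F1*x1 + F2*x2) / (F1 + F2)
COP_x = (383*0.075 + 223*0.294) / (383 + 223)
Numerator = 94.2870
Denominator = 606
COP_x = 0.1556


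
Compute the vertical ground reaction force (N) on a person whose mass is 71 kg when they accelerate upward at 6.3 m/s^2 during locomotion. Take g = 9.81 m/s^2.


GRF = m * (g + a)
GRF = 71 * (9.81 + 6.3)
GRF = 71 * 16.1100
GRF = 1143.8100


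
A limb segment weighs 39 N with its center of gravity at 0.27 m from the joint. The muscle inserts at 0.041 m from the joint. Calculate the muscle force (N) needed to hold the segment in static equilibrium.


F_muscle = W * d_load / d_muscle
F_muscle = 39 * 0.27 / 0.041
Numerator = 10.5300
F_muscle = 256.8293


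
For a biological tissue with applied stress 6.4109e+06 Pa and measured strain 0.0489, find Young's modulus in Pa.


E = stress / strain
E = 6.4109e+06 / 0.0489
E = 1.3110e+08


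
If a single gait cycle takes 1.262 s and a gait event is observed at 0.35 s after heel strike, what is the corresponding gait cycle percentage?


pct = (event_time / cycle_time) * 100
pct = (0.35 / 1.262) * 100
ratio = 0.2773
pct = 27.7338


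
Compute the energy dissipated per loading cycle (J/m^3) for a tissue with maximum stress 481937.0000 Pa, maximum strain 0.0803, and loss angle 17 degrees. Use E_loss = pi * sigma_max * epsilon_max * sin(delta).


E_loss = pi * sigma_max * epsilon_max * sin(delta)
delta = 17 deg = 0.2967 rad
sin(delta) = 0.2924
E_loss = pi * 481937.0000 * 0.0803 * 0.2924
E_loss = 35546.0238


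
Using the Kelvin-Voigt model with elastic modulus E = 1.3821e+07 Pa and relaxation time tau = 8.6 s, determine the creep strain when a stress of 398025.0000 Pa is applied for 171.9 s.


epsilon(t) = (sigma/E) * (1 - exp(-t/tau))
sigma/E = 398025.0000 / 1.3821e+07 = 0.0288
exp(-t/tau) = exp(-171.9 / 8.6) = 2.0853e-09
epsilon = 0.0288 * (1 - 2.0853e-09)
epsilon = 0.0288


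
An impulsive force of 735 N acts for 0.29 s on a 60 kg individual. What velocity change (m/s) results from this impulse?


J = F * dt = 735 * 0.29 = 213.1500 N*s
delta_v = J / m
delta_v = 213.1500 / 60
delta_v = 3.5525


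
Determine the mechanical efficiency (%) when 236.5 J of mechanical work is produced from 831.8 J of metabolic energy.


eta = (W_mech / E_meta) * 100
eta = (236.5 / 831.8) * 100
ratio = 0.2843
eta = 28.4323


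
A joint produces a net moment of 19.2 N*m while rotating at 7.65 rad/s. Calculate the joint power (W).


P = M * omega
P = 19.2 * 7.65
P = 146.8800


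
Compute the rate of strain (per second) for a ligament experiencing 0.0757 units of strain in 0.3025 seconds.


strain_rate = delta_strain / delta_t
strain_rate = 0.0757 / 0.3025
strain_rate = 0.2502


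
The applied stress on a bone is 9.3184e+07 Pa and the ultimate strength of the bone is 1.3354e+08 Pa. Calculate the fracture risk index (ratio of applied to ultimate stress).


FRI = applied / ultimate
FRI = 9.3184e+07 / 1.3354e+08
FRI = 0.6978


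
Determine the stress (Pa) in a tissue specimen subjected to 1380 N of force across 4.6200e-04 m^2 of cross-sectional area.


stress = F / A
stress = 1380 / 4.6200e-04
stress = 2.9870e+06


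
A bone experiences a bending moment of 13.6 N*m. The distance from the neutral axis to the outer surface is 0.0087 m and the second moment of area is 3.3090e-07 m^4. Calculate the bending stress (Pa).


sigma = M * c / I
sigma = 13.6 * 0.0087 / 3.3090e-07
M * c = 0.1183
sigma = 357570.2629


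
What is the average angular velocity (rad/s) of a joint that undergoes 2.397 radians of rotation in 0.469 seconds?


omega = delta_theta / delta_t
omega = 2.397 / 0.469
omega = 5.1109


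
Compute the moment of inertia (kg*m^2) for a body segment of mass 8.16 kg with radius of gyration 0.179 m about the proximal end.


I = m * k^2
I = 8.16 * 0.179^2
k^2 = 0.0320
I = 0.2615


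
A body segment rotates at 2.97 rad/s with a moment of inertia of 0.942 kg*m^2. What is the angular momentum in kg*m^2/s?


L = I * omega
L = 0.942 * 2.97
L = 2.7977


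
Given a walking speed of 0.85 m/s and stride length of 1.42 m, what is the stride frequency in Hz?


f = v / stride_length
f = 0.85 / 1.42
f = 0.5986


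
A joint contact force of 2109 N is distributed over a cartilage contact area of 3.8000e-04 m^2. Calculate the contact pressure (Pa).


P = F / A
P = 2109 / 3.8000e-04
P = 5.5500e+06


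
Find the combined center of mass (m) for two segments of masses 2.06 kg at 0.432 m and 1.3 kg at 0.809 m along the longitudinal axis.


COM = (m1*x1 + m2*x2) / (m1 + m2)
COM = (2.06*0.432 + 1.3*0.809) / (2.06 + 1.3)
Numerator = 1.9416
Denominator = 3.3600
COM = 0.5779


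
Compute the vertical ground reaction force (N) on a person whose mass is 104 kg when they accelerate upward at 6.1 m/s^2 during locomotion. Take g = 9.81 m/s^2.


GRF = m * (g + a)
GRF = 104 * (9.81 + 6.1)
GRF = 104 * 15.9100
GRF = 1654.6400


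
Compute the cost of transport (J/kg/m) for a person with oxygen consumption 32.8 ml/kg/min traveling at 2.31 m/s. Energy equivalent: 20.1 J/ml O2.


Power per kg = VO2 * 20.1 / 60
Power per kg = 32.8 * 20.1 / 60 = 10.9880 W/kg
Cost = power_per_kg / speed
Cost = 10.9880 / 2.31
Cost = 4.7567


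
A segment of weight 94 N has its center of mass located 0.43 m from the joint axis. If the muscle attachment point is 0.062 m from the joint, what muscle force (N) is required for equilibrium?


F_muscle = W * d_load / d_muscle
F_muscle = 94 * 0.43 / 0.062
Numerator = 40.4200
F_muscle = 651.9355


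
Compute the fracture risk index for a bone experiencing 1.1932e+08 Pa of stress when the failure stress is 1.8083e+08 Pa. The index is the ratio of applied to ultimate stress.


FRI = applied / ultimate
FRI = 1.1932e+08 / 1.8083e+08
FRI = 0.6598


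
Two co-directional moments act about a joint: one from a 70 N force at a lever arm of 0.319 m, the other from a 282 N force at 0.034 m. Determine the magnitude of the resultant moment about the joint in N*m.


M = F1 * d1 + F2 * d2
M = 70 * 0.319 + 282 * 0.034
M = 22.3300 + 9.5880
M = 31.9180


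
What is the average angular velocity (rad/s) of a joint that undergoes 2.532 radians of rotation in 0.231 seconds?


omega = delta_theta / delta_t
omega = 2.532 / 0.231
omega = 10.9610


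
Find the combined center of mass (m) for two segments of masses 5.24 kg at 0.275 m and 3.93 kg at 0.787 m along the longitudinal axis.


COM = (m1*x1 + m2*x2) / (m1 + m2)
COM = (5.24*0.275 + 3.93*0.787) / (5.24 + 3.93)
Numerator = 4.5339
Denominator = 9.1700
COM = 0.4944


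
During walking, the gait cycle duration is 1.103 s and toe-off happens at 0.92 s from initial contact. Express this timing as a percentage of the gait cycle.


pct = (event_time / cycle_time) * 100
pct = (0.92 / 1.103) * 100
ratio = 0.8341
pct = 83.4089


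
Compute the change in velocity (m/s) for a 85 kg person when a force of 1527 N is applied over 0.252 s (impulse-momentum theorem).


J = F * dt = 1527 * 0.252 = 384.8040 N*s
delta_v = J / m
delta_v = 384.8040 / 85
delta_v = 4.5271


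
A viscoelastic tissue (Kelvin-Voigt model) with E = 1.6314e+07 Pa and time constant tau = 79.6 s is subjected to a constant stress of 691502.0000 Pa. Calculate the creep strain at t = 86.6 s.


epsilon(t) = (sigma/E) * (1 - exp(-t/tau))
sigma/E = 691502.0000 / 1.6314e+07 = 0.0424
exp(-t/tau) = exp(-86.6 / 79.6) = 0.3369
epsilon = 0.0424 * (1 - 0.3369)
epsilon = 0.0281


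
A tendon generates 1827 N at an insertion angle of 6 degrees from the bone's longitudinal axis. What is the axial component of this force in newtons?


F_eff = F_tendon * cos(theta)
theta = 6 deg = 0.1047 rad
cos(theta) = 0.9945
F_eff = 1827 * 0.9945
F_eff = 1816.9915


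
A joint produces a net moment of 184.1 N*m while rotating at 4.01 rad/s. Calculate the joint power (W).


P = M * omega
P = 184.1 * 4.01
P = 738.2410


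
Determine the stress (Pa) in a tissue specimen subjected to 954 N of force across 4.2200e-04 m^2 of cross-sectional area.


stress = F / A
stress = 954 / 4.2200e-04
stress = 2.2607e+06


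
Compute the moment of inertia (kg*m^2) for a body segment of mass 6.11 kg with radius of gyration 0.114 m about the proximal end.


I = m * k^2
I = 6.11 * 0.114^2
k^2 = 0.0130
I = 0.0794


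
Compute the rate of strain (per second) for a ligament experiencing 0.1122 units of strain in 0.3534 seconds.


strain_rate = delta_strain / delta_t
strain_rate = 0.1122 / 0.3534
strain_rate = 0.3175


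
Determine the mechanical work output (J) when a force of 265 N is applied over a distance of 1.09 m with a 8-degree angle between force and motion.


W = F * d * cos(theta)
theta = 8 deg = 0.1396 rad
cos(theta) = 0.9903
W = 265 * 1.09 * 0.9903
W = 286.0389


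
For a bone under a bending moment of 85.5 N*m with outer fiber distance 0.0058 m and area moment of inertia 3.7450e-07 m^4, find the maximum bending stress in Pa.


sigma = M * c / I
sigma = 85.5 * 0.0058 / 3.7450e-07
M * c = 0.4959
sigma = 1.3242e+06


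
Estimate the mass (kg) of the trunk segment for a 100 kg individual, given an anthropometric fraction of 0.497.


m_segment = body_mass * fraction
m_segment = 100 * 0.497
m_segment = 49.7000


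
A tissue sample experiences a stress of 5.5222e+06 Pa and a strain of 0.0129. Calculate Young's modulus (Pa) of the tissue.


E = stress / strain
E = 5.5222e+06 / 0.0129
E = 4.2808e+08
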